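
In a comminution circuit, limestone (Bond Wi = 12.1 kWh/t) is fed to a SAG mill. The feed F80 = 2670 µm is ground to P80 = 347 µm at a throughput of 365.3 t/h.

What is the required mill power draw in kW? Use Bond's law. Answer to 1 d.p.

W = 10 Wi / √P80 − 10 Wi / √F80
W = 10·12.1·(1/√347 − 1/√2670) = 10·12.1·(0.034330) = 4.1539 kWh/t
P_mill = W·ṁ = 4.1539·365.3 = 1517.4 kW

P = 1517.4 kW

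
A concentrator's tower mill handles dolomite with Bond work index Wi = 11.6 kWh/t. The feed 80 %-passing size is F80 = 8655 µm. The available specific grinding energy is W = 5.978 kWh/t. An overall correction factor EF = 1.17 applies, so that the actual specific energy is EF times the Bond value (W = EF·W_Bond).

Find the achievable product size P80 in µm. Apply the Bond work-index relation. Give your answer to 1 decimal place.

P80 = 333.1 µm

Bond: W = 10·Wi·(1/√P80 − 1/√F80)
W_Bond = W / EF = 5.978 / 1.17 = 5.1094 kWh/t
⇒ 1/√P80 = W_Bond/(10 Wi) + 1/√F80
  = 5.1094/(10·11.6) + 1/√8655 = 0.044047 + 0.010749 = 0.054796
P80 = (1/0.054796)² = 18.2497² = 333.05 µm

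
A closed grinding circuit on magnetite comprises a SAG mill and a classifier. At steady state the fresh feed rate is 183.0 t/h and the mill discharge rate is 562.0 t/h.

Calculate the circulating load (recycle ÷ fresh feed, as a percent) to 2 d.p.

M = F + R at steady state, so:
R = M − F = 562.0 − 183.0 = 379.0 t/h
CL = 100·R/F = 100·379.0/183.0 = 207.10 %

CL = 207.10 %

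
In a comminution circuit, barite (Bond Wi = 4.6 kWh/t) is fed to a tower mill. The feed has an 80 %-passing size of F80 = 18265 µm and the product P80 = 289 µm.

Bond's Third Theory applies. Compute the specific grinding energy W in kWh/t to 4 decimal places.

W = 10 Wi (P80^-0.5 − F80^-0.5)
1/√289 = 0.058824;  1/√18265 = 0.007399
W = 10·4.6·(0.058824 − 0.007399) = 2.3655 kWh/t

W = 2.3655 kWh/t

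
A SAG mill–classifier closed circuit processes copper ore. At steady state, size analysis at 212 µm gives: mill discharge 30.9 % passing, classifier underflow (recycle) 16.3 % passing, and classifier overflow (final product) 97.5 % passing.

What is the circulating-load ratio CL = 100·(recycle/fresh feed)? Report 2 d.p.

Mass balance on the −212 µm fraction:
(1+r)·d = r·u + o ⇒ r = (o−d)/(d−u)
r = (97.5 − 30.9)/(30.9 − 16.3) = 66.6/14.6 = 4.5616
CL = 100·r = 456.16 %

CL = 456.16 %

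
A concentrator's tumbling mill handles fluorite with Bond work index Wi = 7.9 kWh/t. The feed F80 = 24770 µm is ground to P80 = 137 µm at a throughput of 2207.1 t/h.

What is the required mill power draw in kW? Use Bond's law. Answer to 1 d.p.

W = 10·Wi·(P80^(-½) − F80^(-½))
W = 10·7.9·(1/√137 − 1/√24770) = 10·7.9·(0.079082) = 6.2475 kWh/t
P_mill = W·ṁ = 6.2475·2207.1 = 13788.8 kW

P = 13788.8 kW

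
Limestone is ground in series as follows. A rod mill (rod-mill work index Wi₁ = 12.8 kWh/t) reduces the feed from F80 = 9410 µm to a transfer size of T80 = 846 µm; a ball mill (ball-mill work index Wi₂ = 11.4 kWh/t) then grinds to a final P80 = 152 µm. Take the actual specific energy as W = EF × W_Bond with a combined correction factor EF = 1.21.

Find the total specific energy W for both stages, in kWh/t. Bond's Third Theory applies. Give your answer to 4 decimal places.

W = 10.1742 kWh/t

Bond:  W = 10 Wi (1/√P − 1/√F)
Stage 1 (9410→846 µm, Wi₁=12.8): W₁ = 10·12.8·(0.034381 − 0.010309) = 3.0812 kWh/t
Stage 2 (846→152 µm, Wi₂=11.4): W₂ = 10·11.4·(0.081111 − 0.034381) = 5.3272 kWh/t
W = W₁ + W₂ = 3.0812 + 5.3272 = 8.4084 kWh/t
Corrected W = EF·W_Bond = 1.21·8.4084 = 10.1742 kWh/t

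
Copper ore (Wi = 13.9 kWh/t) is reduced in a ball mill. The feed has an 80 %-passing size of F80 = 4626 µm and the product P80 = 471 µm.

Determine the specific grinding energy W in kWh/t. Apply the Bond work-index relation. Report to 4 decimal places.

W = 10·Wi·[P80^(−½) − F80^(−½)]
1/√471 = 0.046078;  1/√4626 = 0.014703
W = 10·13.9·(0.046078 − 0.014703) = 4.3611 kWh/t

W = 4.3611 kWh/t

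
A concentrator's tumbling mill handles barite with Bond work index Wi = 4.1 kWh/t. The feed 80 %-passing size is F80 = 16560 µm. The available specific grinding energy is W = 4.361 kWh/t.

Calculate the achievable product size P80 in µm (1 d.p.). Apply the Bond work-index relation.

P80 = 76.8 µm

W = 10·Wi·[P80^(−½) − F80^(−½)]
P80^(−½) = W/(10 Wi) + F80^(−½)
  = 4.3610/(10·4.1) + 1/√16560 = 0.106366 + 0.007771 = 0.114137
P80 = (1/0.114137)² = 8.7614² = 76.76 µm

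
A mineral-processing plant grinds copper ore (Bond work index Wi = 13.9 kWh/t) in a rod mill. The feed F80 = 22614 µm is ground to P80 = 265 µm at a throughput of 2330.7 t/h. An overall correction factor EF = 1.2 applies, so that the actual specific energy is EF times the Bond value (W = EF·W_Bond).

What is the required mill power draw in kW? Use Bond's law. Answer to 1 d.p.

Bond: W = 10·Wi·(1/√P80 − 1/√F80)
W = 10·13.9·(1/√265 − 1/√22614) = 10·13.9·(0.054780) = 7.6144 kWh/t
Corrected W = EF·W_Bond = 1.2·7.6144 = 9.1372 kWh/t
P_mill = W·ṁ = 9.1372·2330.7 = 21296.2 kW

P = 21296.2 kW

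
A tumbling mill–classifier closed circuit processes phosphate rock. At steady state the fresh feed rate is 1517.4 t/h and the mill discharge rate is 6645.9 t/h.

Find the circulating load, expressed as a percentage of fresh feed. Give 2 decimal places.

Steady state: M = F + R.
R = M − F = 6645.9 − 1517.4 = 5128.5 t/h
CL = 100·R/F = 100·5128.5/1517.4 = 337.98 %

CL = 337.98 %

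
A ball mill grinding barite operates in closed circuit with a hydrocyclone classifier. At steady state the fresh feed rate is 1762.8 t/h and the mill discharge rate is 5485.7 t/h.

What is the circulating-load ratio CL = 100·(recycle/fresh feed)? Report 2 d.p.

CL = 211.19 %

Discharge = new feed + return, hence
R = M − F = 5485.7 − 1762.8 = 3722.9 t/h
CL = 100·R/F = 100·3722.9/1762.8 = 211.19 %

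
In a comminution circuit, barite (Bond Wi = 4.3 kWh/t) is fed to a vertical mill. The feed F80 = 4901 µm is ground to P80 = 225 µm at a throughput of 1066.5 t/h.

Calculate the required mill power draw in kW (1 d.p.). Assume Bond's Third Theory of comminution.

Bond: W = 10·Wi·(1/√P80 − 1/√F80)
W = 10·4.3·(1/√225 − 1/√4901) = 10·4.3·(0.052382) = 2.2524 kWh/t
Mill draw = 2.2524 × 1066.5 = 2402.2 kW

P = 2402.2 kW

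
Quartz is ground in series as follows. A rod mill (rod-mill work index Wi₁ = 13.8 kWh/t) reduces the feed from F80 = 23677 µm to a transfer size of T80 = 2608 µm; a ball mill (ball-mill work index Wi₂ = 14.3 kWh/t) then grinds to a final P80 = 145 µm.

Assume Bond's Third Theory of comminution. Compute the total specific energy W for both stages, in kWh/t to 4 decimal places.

W = 10 Wi / √P80 − 10 Wi / √F80
Stage 1 (23677→2608 µm, Wi₁=13.8): W₁ = 10·13.8·(0.019582 − 0.006499) = 1.8054 kWh/t
Stage 2 (2608→145 µm, Wi₂=14.3): W₂ = 10·14.3·(0.083045 − 0.019582) = 9.0753 kWh/t
W = W₁ + W₂ = 1.8054 + 9.0753 = 10.8808 kWh/t

W = 10.8808 kWh/t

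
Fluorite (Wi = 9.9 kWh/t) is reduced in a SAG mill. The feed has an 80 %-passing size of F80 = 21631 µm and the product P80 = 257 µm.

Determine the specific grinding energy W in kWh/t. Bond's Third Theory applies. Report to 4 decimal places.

W = 5.5023 kWh/t

W = 10·Wi·[P80^(−½) − F80^(−½)]
1/√257 = 0.062378;  1/√21631 = 0.006799
W = 10·9.9·(0.062378 − 0.006799) = 5.5023 kWh/t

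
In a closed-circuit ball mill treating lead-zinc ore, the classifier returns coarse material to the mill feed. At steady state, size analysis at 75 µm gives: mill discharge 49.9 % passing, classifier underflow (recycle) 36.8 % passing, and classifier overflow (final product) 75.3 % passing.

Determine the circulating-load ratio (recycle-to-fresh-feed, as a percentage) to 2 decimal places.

CL = 193.89 %

Mass balance on the −75 µm fraction:
(1+r)d = ru + o → r = (o−d)/(d−u)
r = (75.3 − 49.9)/(49.9 − 36.8) = 25.4/13.1 = 1.9389
CL = 100·r = 193.89 %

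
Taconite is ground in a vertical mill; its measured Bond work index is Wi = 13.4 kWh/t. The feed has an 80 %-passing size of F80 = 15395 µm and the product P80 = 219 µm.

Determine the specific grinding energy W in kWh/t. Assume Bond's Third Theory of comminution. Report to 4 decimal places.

W = 7.9749 kWh/t

W_Bond = 10·Wi·(1/√P₈₀ − 1/√F₈₀)
1/√219 = 0.067574;  1/√15395 = 0.008060
W = 10·13.4·(0.067574 − 0.008060) = 7.9749 kWh/t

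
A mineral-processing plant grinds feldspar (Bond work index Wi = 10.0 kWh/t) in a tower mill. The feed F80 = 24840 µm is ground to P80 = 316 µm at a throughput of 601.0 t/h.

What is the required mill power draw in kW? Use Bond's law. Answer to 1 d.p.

W = 10 Wi (P80^-0.5 − F80^-0.5)
W = 10·10.0·(1/√316 − 1/√24840) = 10·10.0·(0.049910) = 4.9910 kWh/t
Mill draw = 4.9910 × 601.0 = 2999.6 kW

P = 2999.6 kW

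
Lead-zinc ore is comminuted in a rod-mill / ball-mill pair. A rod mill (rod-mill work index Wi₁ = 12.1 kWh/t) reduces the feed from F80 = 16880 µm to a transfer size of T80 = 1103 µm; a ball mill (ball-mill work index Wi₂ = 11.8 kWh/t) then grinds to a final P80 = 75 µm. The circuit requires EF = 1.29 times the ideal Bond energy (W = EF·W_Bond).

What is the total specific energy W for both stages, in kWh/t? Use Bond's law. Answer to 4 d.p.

W = 10 Wi (P80^-0.5 − F80^-0.5)
Stage 1 (16880→1103 µm, Wi₁=12.1): W₁ = 10·12.1·(0.030110 − 0.007697) = 2.7120 kWh/t
Stage 2 (1103→75 µm, Wi₂=11.8): W₂ = 10·11.8·(0.115470 − 0.030110) = 10.0725 kWh/t
W = W₁ + W₂ = 2.7120 + 10.0725 = 12.7845 kWh/t
With EF = 1.29: W = 12.7845·1.29 = 16.4920 kWh/t

W = 16.4920 kWh/t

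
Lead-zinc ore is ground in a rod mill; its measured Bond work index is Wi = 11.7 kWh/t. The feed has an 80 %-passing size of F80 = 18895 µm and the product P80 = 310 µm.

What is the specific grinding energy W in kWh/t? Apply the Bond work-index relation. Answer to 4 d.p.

Bond: W = 10·Wi·(1/√P80 − 1/√F80)
1/√310 = 0.056796;  1/√18895 = 0.007275
W = 10·11.7·(0.056796 − 0.007275) = 5.7940 kWh/t

W = 5.7940 kWh/t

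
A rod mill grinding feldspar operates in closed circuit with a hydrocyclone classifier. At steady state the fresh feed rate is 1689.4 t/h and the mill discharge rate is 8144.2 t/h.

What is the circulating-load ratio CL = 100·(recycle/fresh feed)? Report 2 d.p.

CL = 382.08 %

Mill node: discharge = fresh + recycle.
R = M − F = 8144.2 − 1689.4 = 6454.8 t/h
CL = 100·R/F = 100·6454.8/1689.4 = 382.08 %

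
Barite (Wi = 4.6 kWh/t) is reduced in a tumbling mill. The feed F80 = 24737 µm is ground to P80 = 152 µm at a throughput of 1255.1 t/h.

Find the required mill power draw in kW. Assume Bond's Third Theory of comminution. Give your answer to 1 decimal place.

P = 4315.8 kW

W = 10 Wi (1/√P80 − 1/√F80)  [Bond]
W = 10·4.6·(1/√152 − 1/√24737) = 10·4.6·(0.074753) = 3.4386 kWh/t
P_mill = W·ṁ = 3.4386·1255.1 = 4315.8 kW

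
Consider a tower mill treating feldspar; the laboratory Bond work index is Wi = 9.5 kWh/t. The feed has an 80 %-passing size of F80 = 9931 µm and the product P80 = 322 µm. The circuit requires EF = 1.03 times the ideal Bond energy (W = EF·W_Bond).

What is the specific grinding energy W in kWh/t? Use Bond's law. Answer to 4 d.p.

W = 4.4711 kWh/t

W = 10 Wi / √P80 − 10 Wi / √F80
1/√322 = 0.055728;  1/√9931 = 0.010035
W = 10·9.5·(0.055728 − 0.010035) = 4.3408 kWh/t
Corrected W = EF·W_Bond = 1.03·4.3408 = 4.4711 kWh/t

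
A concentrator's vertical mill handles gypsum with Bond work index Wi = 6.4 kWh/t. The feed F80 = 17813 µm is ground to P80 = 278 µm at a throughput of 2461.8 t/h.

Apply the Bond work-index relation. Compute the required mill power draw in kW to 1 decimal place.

W = 10 Wi (P80^-0.5 − F80^-0.5)
W = 10·6.4·(1/√278 − 1/√17813) = 10·6.4·(0.052483) = 3.3589 kWh/t
P_mill = W·ṁ = 3.3589·2461.8 = 8269.0 kW

P = 8269.0 kW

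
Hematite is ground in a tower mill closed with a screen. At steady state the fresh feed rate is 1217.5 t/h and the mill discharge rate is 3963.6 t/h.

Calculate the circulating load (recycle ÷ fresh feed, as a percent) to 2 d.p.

CL = 225.55 %

Mill node: discharge = fresh + recycle.
R = M − F = 3963.6 − 1217.5 = 2746.1 t/h
CL = 100·R/F = 100·2746.1/1217.5 = 225.55 %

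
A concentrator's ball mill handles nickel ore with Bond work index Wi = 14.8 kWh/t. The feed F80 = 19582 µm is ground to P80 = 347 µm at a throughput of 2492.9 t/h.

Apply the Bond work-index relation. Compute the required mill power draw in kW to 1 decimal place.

W = 10 Wi (1/√P80 − 1/√F80)  [Bond]
W = 10·14.8·(1/√347 − 1/√19582) = 10·14.8·(0.046537) = 6.8874 kWh/t
P = W·T = 6.8874·2492.9 = 17169.7 kW

P = 17169.7 kW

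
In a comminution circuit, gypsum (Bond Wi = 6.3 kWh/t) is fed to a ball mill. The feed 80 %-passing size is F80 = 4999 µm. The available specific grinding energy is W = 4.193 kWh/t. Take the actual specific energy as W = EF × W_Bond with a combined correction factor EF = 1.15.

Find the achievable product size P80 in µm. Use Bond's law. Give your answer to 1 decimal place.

P80 = 192.8 µm

W = 10·Wi·(P80^(-½) − F80^(-½))
W_Bond = W / EF = 4.193 / 1.15 = 3.6461 kWh/t
⇒ 1/√P80 = W_Bond/(10·Wi) + 1/√F80
  = 3.6461/(10·6.3) + 1/√4999 = 0.057874 + 0.014144 = 0.072018
P80 = (1/0.072018)² = 13.8854² = 192.81 µm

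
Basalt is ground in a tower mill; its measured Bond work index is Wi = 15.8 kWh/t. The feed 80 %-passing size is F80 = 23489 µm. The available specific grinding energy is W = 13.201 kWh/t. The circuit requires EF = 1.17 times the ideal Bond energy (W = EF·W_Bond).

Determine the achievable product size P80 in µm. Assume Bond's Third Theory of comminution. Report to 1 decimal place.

W = 10 Wi (P80^-0.5 − F80^-0.5)
W_Bond = W / EF = 13.201 / 1.17 = 11.2829 kWh/t
P80^(−½) = W_Bond/(10 Wi) + F80^(−½)
  = 11.2829/(10·15.8) + 1/√23489 = 0.071411 + 0.006525 = 0.077936
P80 = (1/0.077936)² = 12.8311² = 164.64 µm

P80 = 164.6 µm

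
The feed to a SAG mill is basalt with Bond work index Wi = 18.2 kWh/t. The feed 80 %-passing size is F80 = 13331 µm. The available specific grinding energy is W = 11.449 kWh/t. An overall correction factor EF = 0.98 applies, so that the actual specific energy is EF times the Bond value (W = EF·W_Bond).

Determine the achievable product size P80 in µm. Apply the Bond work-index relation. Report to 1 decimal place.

Bond:  W = 10 Wi (1/√P − 1/√F)
W_Bond = W / EF = 11.449 / 0.98 = 11.6827 kWh/t
⇒ 1/√P80 = W_Bond/(10·Wi) + 1/√F80
  = 11.6827/(10·18.2) + 1/√13331 = 0.064190 + 0.008661 = 0.072851
P80 = (1/0.072851)² = 13.7266² = 188.42 µm

P80 = 188.4 µm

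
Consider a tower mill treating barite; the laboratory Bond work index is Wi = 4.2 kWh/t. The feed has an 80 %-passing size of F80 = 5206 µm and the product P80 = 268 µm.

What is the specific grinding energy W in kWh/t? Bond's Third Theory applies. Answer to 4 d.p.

W = 1.9835 kWh/t

W = 10 Wi / √P80 − 10 Wi / √F80
1/√268 = 0.061085;  1/√5206 = 0.013860
W = 10·4.2·(0.061085 − 0.013860) = 1.9835 kWh/t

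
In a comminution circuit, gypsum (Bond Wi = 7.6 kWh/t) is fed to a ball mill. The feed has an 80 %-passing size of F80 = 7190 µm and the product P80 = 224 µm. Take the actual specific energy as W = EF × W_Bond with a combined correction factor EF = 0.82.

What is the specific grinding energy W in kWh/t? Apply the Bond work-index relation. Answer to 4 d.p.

Bond:  W = 10 Wi (1/√P − 1/√F)
1/√224 = 0.066815;  1/√7190 = 0.011793
W = 10·7.6·(0.066815 − 0.011793) = 4.1817 kWh/t
W_actual = 0.82 × 4.1817 = 3.4290 kWh/t

W = 3.4290 kWh/t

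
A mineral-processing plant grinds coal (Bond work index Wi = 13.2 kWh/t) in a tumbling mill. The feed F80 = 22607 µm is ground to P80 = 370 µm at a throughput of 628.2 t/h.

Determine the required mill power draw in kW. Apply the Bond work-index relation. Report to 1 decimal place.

W = 10·Wi·[P80^(−½) − F80^(−½)]
W = 10·13.2·(1/√370 − 1/√22607) = 10·13.2·(0.045337) = 5.9844 kWh/t
Mill draw = 5.9844 × 628.2 = 3759.4 kW

P = 3759.4 kW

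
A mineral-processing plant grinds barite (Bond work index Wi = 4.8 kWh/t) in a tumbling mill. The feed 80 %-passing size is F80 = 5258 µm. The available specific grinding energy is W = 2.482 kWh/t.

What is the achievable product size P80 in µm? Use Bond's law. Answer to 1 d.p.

P80 = 233.1 µm

W = 10·Wi·[P80^(−½) − F80^(−½)]
⇒ 1/√P80 = W/(10 Wi) + 1/√F80
  = 2.4820/(10·4.8) + 1/√5258 = 0.051708 + 0.013791 = 0.065499
P80 = (1/0.065499)² = 15.2674² = 233.09 µm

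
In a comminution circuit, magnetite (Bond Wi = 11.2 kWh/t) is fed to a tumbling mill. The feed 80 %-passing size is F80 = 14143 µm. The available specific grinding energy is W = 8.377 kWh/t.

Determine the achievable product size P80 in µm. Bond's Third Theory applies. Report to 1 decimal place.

Bond: W = 10·Wi·(1/√P80 − 1/√F80)
P80^(−½) = W/(10 Wi) + F80^(−½)
  = 8.3770/(10·11.2) + 1/√14143 = 0.074795 + 0.008409 = 0.083203
P80 = (1/0.083203)² = 12.0187² = 144.45 µm

P80 = 144.5 µm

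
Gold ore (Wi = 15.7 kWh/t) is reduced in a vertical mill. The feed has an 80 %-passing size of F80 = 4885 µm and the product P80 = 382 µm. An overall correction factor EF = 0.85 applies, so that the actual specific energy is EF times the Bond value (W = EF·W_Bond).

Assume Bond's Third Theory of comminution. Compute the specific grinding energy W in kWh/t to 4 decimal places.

W = 4.9185 kWh/t

W_Bond = 10·Wi·(1/√P₈₀ − 1/√F₈₀)
1/√382 = 0.051164;  1/√4885 = 0.014308
W = 10·15.7·(0.051164 − 0.014308) = 5.7865 kWh/t
Corrected W = EF·W_Bond = 0.85·5.7865 = 4.9185 kWh/t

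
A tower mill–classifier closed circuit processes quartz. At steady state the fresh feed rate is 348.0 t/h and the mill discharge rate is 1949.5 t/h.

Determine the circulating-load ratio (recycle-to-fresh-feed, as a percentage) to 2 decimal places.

Steady state: M = F + R.
R = M − F = 1949.5 − 348.0 = 1601.5 t/h
CL = 100·R/F = 100·1601.5/348.0 = 460.20 %

CL = 460.20 %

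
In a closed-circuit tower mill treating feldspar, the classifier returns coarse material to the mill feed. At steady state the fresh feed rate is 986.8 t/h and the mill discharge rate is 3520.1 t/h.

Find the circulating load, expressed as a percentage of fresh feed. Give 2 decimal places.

CL = 256.72 %

Steady state: M = F + R.
R = M − F = 3520.1 − 986.8 = 2533.3 t/h
CL = 100·R/F = 100·2533.3/986.8 = 256.72 %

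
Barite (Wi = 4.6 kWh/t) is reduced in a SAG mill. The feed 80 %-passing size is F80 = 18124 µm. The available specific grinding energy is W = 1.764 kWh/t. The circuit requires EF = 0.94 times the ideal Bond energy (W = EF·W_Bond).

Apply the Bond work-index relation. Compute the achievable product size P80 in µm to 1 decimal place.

Bond: W = 10·Wi·(1/√P80 − 1/√F80)
W_Bond = W / EF = 1.764 / 0.94 = 1.8766 kWh/t
P80^-0.5 = F80^-0.5 + W_Bond/(10 Wi)
  = 1.8766/(10·4.6) + 1/√18124 = 0.040796 + 0.007428 = 0.048224
P80 = (1/0.048224)² = 20.7367² = 430.01 µm

P80 = 430.0 µm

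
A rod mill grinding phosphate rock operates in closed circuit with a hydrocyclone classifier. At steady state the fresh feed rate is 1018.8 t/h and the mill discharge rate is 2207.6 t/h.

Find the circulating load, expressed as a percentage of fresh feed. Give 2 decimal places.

CL = 116.69 %

Steady state: M = F + R.
R = M − F = 2207.6 − 1018.8 = 1188.8 t/h
CL = 100·R/F = 100·1188.8/1018.8 = 116.69 %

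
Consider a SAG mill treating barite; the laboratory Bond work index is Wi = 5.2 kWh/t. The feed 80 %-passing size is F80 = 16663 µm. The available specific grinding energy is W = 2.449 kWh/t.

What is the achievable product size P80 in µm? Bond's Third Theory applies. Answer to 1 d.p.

P80 = 332.5 µm

Bond: W = 10·Wi·(1/√P80 − 1/√F80)
⇒ 1/√P80 = W/(10·Wi) + 1/√F80
  = 2.4490/(10·5.2) + 1/√16663 = 0.047096 + 0.007747 = 0.054843
P80 = (1/0.054843)² = 18.2339² = 332.47 µm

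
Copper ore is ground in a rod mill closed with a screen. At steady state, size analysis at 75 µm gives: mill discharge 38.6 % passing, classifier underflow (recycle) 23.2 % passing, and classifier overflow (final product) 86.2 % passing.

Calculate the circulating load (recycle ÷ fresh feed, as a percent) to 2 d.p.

Let r = R/F. Size balance at 75 µm:
d + r·d = r·u + o → r(d−u) = o−d
r = (86.2 − 38.6)/(38.6 − 23.2) = 47.6/15.4 = 3.0909
CL = 100·r = 309.09 %

CL = 309.09 %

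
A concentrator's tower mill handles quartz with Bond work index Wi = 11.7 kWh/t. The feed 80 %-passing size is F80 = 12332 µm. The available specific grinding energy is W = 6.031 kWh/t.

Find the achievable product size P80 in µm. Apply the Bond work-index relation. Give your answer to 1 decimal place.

P80 = 272.7 µm

W = 10 Wi (P80^-0.5 − F80^-0.5)
P80^(−½) = W/(10 Wi) + F80^(−½)
  = 6.0310/(10·11.7) + 1/√12332 = 0.051547 + 0.009005 = 0.060552
P80 = (1/0.060552)² = 16.5147² = 272.74 µm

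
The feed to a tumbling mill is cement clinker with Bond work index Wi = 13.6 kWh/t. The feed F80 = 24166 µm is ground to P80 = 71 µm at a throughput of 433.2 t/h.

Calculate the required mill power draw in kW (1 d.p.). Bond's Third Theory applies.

W = 10 Wi (P80^-0.5 − F80^-0.5)
W = 10·13.6·(1/√71 − 1/√24166) = 10·13.6·(0.112245) = 15.2654 kWh/t
Power = W × throughput = 15.2654 kWh/t × 433.2 t/h = 6613.0 kW

P = 6613.0 kW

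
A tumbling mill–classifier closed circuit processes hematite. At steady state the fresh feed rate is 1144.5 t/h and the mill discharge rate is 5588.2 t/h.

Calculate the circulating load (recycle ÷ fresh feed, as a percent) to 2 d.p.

CL = 388.27 %

M = F + R at steady state, so:
R = M − F = 5588.2 − 1144.5 = 4443.7 t/h
CL = 100·R/F = 100·4443.7/1144.5 = 388.27 %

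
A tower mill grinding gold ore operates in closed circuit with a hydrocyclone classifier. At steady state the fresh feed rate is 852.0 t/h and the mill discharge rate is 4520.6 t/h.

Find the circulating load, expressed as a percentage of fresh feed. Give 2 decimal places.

CL = 430.59 %

Discharge = new feed + return, hence
R = M − F = 4520.6 − 852.0 = 3668.6 t/h
CL = 100·R/F = 100·3668.6/852.0 = 430.59 %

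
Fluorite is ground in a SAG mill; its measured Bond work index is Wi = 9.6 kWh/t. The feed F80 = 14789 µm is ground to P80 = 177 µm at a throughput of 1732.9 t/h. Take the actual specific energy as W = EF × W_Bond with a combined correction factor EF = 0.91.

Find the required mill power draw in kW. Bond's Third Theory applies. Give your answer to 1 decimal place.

W = 10·Wi·(P80^(-½) − F80^(-½))
W = 10·9.6·(1/√177 − 1/√14789) = 10·9.6·(0.066942) = 6.4264 kWh/t
Corrected W = EF·W_Bond = 0.91·6.4264 = 5.8480 kWh/t
Mill draw = 5.8480 × 1732.9 = 10134.0 kW

P = 10134.0 kW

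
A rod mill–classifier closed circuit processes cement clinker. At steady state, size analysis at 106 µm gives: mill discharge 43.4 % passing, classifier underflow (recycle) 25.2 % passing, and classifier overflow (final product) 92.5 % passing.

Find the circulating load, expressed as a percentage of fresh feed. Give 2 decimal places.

CL = 269.78 %

Mass balance on the −106 µm fraction:
r = (o − d)/(d − u)
r = (92.5 − 43.4)/(43.4 − 25.2) = 49.1/18.2 = 2.6978
CL = 100·r = 269.78 %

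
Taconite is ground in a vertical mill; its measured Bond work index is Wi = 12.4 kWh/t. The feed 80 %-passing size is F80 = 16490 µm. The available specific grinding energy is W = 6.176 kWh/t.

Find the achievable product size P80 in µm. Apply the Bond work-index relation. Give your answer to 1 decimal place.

Bond: W = 10·Wi·(1/√P80 − 1/√F80)
⇒ 1/√P80 = W/(10·Wi) + 1/√F80
  = 6.1760/(10·12.4) + 1/√16490 = 0.049806 + 0.007787 = 0.057594
P80 = (1/0.057594)² = 17.3630² = 301.47 µm

P80 = 301.5 µm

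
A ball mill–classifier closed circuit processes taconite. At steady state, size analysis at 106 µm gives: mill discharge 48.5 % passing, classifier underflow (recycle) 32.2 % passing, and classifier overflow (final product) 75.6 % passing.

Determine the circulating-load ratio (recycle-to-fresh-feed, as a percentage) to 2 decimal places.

CL = 166.26 %

Balance %-passing 106 µm (r = R/F):
Fd + Rd = Ru + Fo ⇒ R/F = (o−d)/(d−u)
r = (75.6 − 48.5)/(48.5 − 32.2) = 27.1/16.3 = 1.6626
CL = 100·r = 166.26 %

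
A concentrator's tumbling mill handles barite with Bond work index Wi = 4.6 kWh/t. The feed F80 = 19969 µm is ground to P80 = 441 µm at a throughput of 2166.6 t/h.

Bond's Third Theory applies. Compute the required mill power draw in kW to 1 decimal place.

W = 10·Wi·[P80^(−½) − F80^(−½)]
W = 10·4.6·(1/√441 − 1/√19969) = 10·4.6·(0.040542) = 1.8650 kWh/t
P = W·T = 1.8650·2166.6 = 4040.6 kW

P = 4040.6 kW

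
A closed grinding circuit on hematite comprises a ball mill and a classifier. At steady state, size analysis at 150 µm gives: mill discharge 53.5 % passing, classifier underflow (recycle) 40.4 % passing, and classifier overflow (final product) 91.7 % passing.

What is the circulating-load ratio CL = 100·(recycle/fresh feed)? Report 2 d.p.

Balance %-passing 150 µm (r = R/F):
(1+r)d = ru + o → r = (o−d)/(d−u)
r = (91.7 − 53.5)/(53.5 − 40.4) = 38.2/13.1 = 2.9160
CL = 100·r = 291.60 %

CL = 291.60 %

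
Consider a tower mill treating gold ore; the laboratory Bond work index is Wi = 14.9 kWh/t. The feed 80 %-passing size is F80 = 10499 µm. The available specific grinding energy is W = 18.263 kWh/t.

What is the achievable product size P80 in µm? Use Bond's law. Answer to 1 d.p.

P80 = 57.1 µm

W_Bond = 10·Wi·(1/√P₈₀ − 1/√F₈₀)
⇒ 1/√P80 = W/(10·Wi) + 1/√F80
  = 18.2630/(10·14.9) + 1/√10499 = 0.122570 + 0.009759 = 0.132330
P80 = (1/0.132330)² = 7.5569² = 57.11 µm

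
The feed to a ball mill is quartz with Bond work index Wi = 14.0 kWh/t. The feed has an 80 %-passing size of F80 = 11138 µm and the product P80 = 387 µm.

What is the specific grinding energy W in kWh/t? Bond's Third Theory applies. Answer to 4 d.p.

W = 5.7900 kWh/t

W = 10·Wi·[P80^(−½) − F80^(−½)]
1/√387 = 0.050833;  1/√11138 = 0.009475
W = 10·14.0·(0.050833 − 0.009475) = 5.7900 kWh/t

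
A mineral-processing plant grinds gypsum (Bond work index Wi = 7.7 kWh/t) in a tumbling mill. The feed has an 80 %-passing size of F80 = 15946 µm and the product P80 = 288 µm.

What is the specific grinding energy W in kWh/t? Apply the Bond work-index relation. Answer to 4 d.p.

W = 3.9275 kWh/t

Bond:  W = 10 Wi (1/√P − 1/√F)
1/√288 = 0.058926;  1/√15946 = 0.007919
W = 10·7.7·(0.058926 − 0.007919) = 3.9275 kWh/t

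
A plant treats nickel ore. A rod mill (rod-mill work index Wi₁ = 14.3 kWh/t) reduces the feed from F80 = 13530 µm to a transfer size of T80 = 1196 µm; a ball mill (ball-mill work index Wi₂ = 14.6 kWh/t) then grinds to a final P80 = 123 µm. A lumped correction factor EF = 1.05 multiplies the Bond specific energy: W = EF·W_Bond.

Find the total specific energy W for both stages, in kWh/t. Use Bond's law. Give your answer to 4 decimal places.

W = 10 Wi / √P80 − 10 Wi / √F80
Stage 1 (13530→1196 µm, Wi₁=14.3): W₁ = 10·14.3·(0.028916 − 0.008597) = 2.9056 kWh/t
Stage 2 (1196→123 µm, Wi₂=14.6): W₂ = 10·14.6·(0.090167 − 0.028916) = 8.9427 kWh/t
W = W₁ + W₂ = 2.9056 + 8.9427 = 11.8482 kWh/t
With EF = 1.05: W = 11.8482·1.05 = 12.4407 kWh/t

W = 12.4407 kWh/t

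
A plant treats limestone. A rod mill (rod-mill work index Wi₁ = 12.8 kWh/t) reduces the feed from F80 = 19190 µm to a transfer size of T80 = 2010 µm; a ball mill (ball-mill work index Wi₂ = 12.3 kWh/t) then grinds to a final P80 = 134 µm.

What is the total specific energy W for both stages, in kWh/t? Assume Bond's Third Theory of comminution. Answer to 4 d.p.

W = 10 Wi (1/√P80 − 1/√F80)  [Bond]
Stage 1 (19190→2010 µm, Wi₁=12.8): W₁ = 10·12.8·(0.022305 − 0.007219) = 1.9310 kWh/t
Stage 2 (2010→134 µm, Wi₂=12.3): W₂ = 10·12.3·(0.086387 − 0.022305) = 7.8821 kWh/t
W = W₁ + W₂ = 1.9310 + 7.8821 = 9.8131 kWh/t

W = 9.8131 kWh/t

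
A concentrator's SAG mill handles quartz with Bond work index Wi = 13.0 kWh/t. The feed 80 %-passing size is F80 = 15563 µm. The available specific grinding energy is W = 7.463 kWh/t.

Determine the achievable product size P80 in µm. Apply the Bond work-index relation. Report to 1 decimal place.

P80 = 233.6 µm

W_Bond = 10·Wi·(1/√P₈₀ − 1/√F₈₀)
⇒ 1/√P80 = W/(10·Wi) + 1/√F80
  = 7.4630/(10·13.0) + 1/√15563 = 0.057408 + 0.008016 = 0.065424
P80 = (1/0.065424)² = 15.2850² = 233.63 µm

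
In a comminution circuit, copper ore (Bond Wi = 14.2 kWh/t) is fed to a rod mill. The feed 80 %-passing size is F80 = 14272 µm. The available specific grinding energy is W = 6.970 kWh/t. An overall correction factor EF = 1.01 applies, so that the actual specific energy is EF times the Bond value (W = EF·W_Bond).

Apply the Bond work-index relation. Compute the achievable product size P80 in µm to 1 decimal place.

W = 10·Wi·(P80^(-½) − F80^(-½))
W_Bond = W / EF = 6.970 / 1.01 = 6.9010 kWh/t
P80^-0.5 = F80^-0.5 + W_Bond/(10 Wi)
  = 6.9010/(10·14.2) + 1/√14272 = 0.048599 + 0.008371 = 0.056969
P80 = (1/0.056969)² = 17.5534² = 308.12 µm

P80 = 308.1 µm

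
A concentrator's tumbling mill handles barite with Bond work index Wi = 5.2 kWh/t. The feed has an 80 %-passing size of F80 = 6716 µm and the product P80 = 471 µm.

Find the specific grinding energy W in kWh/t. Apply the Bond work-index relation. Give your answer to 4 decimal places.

Bond:  W = 10 Wi (1/√P − 1/√F)
1/√471 = 0.046078;  1/√6716 = 0.012202
W = 10·5.2·(0.046078 − 0.012202) = 1.7615 kWh/t

W = 1.7615 kWh/t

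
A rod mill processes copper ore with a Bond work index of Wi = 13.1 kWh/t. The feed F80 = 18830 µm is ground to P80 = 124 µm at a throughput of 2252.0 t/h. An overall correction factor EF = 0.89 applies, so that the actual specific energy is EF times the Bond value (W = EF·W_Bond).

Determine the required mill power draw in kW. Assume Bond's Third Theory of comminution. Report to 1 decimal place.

W = 10 Wi (1/√P80 − 1/√F80)  [Bond]
W = 10·13.1·(1/√124 − 1/√18830) = 10·13.1·(0.082515) = 10.8095 kWh/t
W_actual = 0.89 × 10.8095 = 9.6204 kWh/t
P = W·T = 9.6204·2252.0 = 21665.3 kW

P = 21665.3 kW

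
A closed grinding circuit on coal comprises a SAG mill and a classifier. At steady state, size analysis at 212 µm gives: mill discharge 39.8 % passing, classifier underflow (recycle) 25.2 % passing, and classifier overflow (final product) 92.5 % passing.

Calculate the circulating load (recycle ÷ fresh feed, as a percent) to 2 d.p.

CL = 360.96 %

Two-product formula at 212 µm:
(1+r)·d = r·u + o ⇒ r = (o−d)/(d−u)
r = (92.5 − 39.8)/(39.8 − 25.2) = 52.7/14.6 = 3.6096
CL = 100·r = 360.96 %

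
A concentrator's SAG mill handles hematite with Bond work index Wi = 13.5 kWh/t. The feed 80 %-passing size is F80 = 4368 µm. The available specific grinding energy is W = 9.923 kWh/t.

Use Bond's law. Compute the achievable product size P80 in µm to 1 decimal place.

P80 = 127.3 µm

W = 10·Wi·[P80^(−½) − F80^(−½)]
P80^-0.5 = F80^-0.5 + W/(10 Wi)
  = 9.9230/(10·13.5) + 1/√4368 = 0.073504 + 0.015131 = 0.088634
P80 = (1/0.088634)² = 11.2823² = 127.29 µm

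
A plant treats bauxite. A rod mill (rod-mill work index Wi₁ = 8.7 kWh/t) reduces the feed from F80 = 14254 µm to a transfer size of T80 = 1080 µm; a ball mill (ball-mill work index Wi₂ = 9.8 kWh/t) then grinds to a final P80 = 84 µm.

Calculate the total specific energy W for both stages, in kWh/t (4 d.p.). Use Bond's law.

W_Bond = 10·Wi·(1/√P₈₀ − 1/√F₈₀)
Stage 1 (14254→1080 µm, Wi₁=8.7): W₁ = 10·8.7·(0.030429 − 0.008376) = 1.9186 kWh/t
Stage 2 (1080→84 µm, Wi₂=9.8): W₂ = 10·9.8·(0.109109 − 0.030429) = 7.7106 kWh/t
W = W₁ + W₂ = 1.9186 + 7.7106 = 9.6293 kWh/t

W = 9.6293 kWh/t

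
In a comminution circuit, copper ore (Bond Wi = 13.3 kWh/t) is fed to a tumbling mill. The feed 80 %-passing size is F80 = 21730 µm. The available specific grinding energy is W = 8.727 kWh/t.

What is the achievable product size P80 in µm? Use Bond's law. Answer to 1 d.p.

P80 = 190.8 µm

W_Bond = 10·Wi·(1/√P₈₀ − 1/√F₈₀)
⇒ 1/√P80 = W/(10·Wi) + 1/√F80
  = 8.7270/(10·13.3) + 1/√21730 = 0.065617 + 0.006784 = 0.072400
P80 = (1/0.072400)² = 13.8121² = 190.77 µm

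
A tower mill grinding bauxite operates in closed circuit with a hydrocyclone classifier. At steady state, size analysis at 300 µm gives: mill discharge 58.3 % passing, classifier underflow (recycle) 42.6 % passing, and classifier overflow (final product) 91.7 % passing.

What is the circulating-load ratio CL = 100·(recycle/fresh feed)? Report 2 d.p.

Let r = R/F. Size balance at 300 µm:
Fd + Rd = Ru + Fo ⇒ R/F = (o−d)/(d−u)
r = (91.7 − 58.3)/(58.3 − 42.6) = 33.4/15.7 = 2.1274
CL = 100·r = 212.74 %

CL = 212.74 %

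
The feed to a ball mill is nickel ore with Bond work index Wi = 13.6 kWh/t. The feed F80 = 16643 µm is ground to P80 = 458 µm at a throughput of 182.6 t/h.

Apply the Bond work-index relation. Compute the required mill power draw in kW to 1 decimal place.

W = 10·Wi·[P80^(−½) − F80^(−½)]
W = 10·13.6·(1/√458 − 1/√16643) = 10·13.6·(0.038975) = 5.3007 kWh/t
Power = W × throughput = 5.3007 kWh/t × 182.6 t/h = 967.9 kW

P = 967.9 kW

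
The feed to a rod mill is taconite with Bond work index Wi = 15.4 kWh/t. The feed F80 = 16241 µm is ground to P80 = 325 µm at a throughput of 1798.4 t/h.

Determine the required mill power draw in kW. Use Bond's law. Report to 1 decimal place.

W = 10 Wi (1/√P80 − 1/√F80)  [Bond]
W = 10·15.4·(1/√325 − 1/√16241) = 10·15.4·(0.047623) = 7.3340 kWh/t
Power = W × throughput = 7.3340 kWh/t × 1798.4 t/h = 13189.4 kW

P = 13189.4 kW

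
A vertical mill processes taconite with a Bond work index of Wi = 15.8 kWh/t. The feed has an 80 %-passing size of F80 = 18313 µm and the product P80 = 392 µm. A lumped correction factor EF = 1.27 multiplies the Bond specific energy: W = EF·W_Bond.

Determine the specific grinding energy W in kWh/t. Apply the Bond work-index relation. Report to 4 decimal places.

W = 8.6521 kWh/t

W = 10·Wi·(P80^(-½) − F80^(-½))
1/√392 = 0.050508;  1/√18313 = 0.007390
W = 10·15.8·(0.050508 − 0.007390) = 6.8127 kWh/t
Apply correction: 6.8127 × 1.27 = 8.6521 kWh/t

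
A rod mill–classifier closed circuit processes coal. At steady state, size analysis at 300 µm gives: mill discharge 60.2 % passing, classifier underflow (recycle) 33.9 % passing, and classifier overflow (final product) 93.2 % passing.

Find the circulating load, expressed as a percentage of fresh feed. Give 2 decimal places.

CL = 125.48 %

Classifier node, passing 300 µm:
Fd + Rd = Ru + Fo ⇒ R/F = (o−d)/(d−u)
r = (93.2 − 60.2)/(60.2 − 33.9) = 33.0/26.3 = 1.2548
CL = 100·r = 125.48 %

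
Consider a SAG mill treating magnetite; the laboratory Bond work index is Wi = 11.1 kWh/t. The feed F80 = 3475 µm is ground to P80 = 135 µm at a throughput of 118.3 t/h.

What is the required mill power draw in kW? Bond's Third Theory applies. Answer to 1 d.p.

P = 907.4 kW

W = 10 Wi / √P80 − 10 Wi / √F80
W = 10·11.1·(1/√135 − 1/√3475) = 10·11.1·(0.069103) = 7.6704 kWh/t
P = W·T = 7.6704·118.3 = 907.4 kW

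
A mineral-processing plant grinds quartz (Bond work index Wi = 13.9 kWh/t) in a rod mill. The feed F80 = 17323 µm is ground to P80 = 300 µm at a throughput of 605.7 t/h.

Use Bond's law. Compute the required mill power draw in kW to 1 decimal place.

P = 4221.2 kW

Bond: W = 10·Wi·(1/√P80 − 1/√F80)
W = 10·13.9·(1/√300 − 1/√17323) = 10·13.9·(0.050137) = 6.9691 kWh/t
P = W·T = 6.9691·605.7 = 4221.2 kW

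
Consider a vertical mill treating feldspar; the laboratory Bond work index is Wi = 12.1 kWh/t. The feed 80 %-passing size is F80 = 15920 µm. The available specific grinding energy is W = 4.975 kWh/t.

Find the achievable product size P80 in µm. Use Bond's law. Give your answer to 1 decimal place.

P80 = 415.8 µm

W_Bond = 10·Wi·(1/√P₈₀ − 1/√F₈₀)
⇒ 1/√P80 = W/(10·Wi) + 1/√F80
  = 4.9750/(10·12.1) + 1/√15920 = 0.041116 + 0.007926 = 0.049041
P80 = (1/0.049041)² = 20.3910² = 415.79 µm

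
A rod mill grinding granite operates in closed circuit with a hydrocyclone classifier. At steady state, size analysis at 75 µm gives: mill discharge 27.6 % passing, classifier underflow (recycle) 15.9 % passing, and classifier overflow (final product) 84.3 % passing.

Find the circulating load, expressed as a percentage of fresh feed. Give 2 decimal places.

CL = 484.62 %

Mass balance on the −75 µm fraction:
d + r·d = r·u + o → r(d−u) = o−d
r = (84.3 − 27.6)/(27.6 − 15.9) = 56.7/11.7 = 4.8462
CL = 100·r = 484.62 %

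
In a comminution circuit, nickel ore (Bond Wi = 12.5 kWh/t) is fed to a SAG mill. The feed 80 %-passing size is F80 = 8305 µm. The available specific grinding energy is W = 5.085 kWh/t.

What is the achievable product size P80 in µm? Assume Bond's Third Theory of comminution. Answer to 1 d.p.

P80 = 374.8 µm

Bond:  W = 10 Wi (1/√P − 1/√F)
1/√P80 = 1/√F80 + W/(10·Wi)
  = 5.0850/(10·12.5) + 1/√8305 = 0.040680 + 0.010973 = 0.051653
P80 = (1/0.051653)² = 19.3599² = 374.81 µm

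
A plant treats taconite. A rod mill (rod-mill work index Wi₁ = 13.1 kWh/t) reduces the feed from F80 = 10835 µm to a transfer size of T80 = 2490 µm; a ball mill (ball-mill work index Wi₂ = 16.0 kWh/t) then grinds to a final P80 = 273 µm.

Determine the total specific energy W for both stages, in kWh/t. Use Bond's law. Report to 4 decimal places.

W = 7.8440 kWh/t

Bond: W = 10·Wi·(1/√P80 − 1/√F80)
Stage 1 (10835→2490 µm, Wi₁=13.1): W₁ = 10·13.1·(0.020040 − 0.009607) = 1.3667 kWh/t
Stage 2 (2490→273 µm, Wi₂=16.0): W₂ = 10·16.0·(0.060523 − 0.020040) = 6.4772 kWh/t
W = W₁ + W₂ = 1.3667 + 6.4772 = 7.8440 kWh/t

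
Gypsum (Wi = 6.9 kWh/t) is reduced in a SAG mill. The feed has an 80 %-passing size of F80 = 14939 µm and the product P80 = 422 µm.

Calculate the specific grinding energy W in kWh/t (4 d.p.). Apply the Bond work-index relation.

W = 2.7943 kWh/t

W = 10 Wi (P80^-0.5 − F80^-0.5)
1/√422 = 0.048679;  1/√14939 = 0.008182
W = 10·6.9·(0.048679 − 0.008182) = 2.7943 kWh/t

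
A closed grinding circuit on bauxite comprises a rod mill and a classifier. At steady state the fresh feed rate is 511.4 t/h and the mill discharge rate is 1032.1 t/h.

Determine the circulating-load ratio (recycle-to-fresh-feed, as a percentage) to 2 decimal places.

Discharge = new feed + return, hence
R = M − F = 1032.1 − 511.4 = 520.7 t/h
CL = 100·R/F = 100·520.7/511.4 = 101.82 %

CL = 101.82 %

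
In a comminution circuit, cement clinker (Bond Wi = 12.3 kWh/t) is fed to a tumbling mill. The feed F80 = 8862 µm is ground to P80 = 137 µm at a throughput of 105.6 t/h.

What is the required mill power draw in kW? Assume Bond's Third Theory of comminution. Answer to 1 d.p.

W = 10·Wi·[P80^(−½) − F80^(−½)]
W = 10·12.3·(1/√137 − 1/√8862) = 10·12.3·(0.074813) = 9.2020 kWh/t
P_mill = W·ṁ = 9.2020·105.6 = 971.7 kW

P = 971.7 kW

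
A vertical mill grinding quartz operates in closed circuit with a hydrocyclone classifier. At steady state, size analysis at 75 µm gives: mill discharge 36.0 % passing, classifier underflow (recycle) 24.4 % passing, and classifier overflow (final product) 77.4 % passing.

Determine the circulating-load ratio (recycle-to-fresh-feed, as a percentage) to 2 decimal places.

Balance %-passing 75 µm (r = R/F):
(1+r)·d = r·u + o ⇒ r = (o−d)/(d−u)
r = (77.4 − 36.0)/(36.0 − 24.4) = 41.4/11.6 = 3.5690
CL = 100·r = 356.90 %

CL = 356.90 %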